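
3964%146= 22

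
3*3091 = 9273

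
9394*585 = 5495490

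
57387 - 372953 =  - 315566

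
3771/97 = 38+ 85/97 = 38.88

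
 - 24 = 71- 95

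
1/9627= 1/9627 = 0.00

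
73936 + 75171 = 149107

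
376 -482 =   -  106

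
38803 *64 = 2483392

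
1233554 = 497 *2482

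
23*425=9775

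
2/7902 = 1/3951 =0.00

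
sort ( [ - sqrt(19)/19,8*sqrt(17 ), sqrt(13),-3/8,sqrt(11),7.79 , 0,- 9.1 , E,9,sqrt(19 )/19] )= [ - 9.1,-3/8, - sqrt(19) /19,  0,sqrt( 19 )/19,  E,sqrt(11),sqrt( 13 ),7.79,9,8*sqrt(17) ]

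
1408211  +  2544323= 3952534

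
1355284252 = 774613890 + 580670362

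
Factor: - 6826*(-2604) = 17774904 = 2^3*3^1*7^1*31^1*3413^1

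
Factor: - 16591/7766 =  - 2^(-1 )*11^( - 1)*47^1= - 47/22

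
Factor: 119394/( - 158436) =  - 2^( - 1)*3^( - 1)*11^1* 67^1*163^ (  -  1) = - 737/978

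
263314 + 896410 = 1159724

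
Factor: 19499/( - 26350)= - 37/50 = - 2^(-1)*5^ ( - 2)*37^1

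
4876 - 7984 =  - 3108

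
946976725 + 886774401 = 1833751126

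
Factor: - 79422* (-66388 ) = 5272667736 = 2^3 *3^1 *7^2*31^1*61^1*2371^1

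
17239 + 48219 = 65458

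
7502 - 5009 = 2493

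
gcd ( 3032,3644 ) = 4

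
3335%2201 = 1134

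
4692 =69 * 68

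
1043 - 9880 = -8837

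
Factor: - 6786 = -2^1 * 3^2  *13^1*29^1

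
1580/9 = 1580/9 = 175.56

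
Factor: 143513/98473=98473^ (-1 )*143513^1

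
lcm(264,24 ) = 264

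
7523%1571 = 1239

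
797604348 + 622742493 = 1420346841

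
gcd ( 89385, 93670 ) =5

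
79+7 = 86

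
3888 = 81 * 48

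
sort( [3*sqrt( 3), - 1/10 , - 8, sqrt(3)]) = [- 8,-1/10,sqrt( 3) , 3*sqrt( 3 )]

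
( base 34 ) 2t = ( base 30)37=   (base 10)97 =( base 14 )6D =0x61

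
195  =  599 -404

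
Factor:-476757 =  - 3^2*52973^1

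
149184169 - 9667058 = 139517111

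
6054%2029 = 1996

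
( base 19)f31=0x1561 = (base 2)1010101100001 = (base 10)5473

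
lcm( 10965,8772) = 43860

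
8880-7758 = 1122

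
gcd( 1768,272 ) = 136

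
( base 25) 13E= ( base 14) 390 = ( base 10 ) 714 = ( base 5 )10324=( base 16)2CA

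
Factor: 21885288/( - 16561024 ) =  - 2735661/2070128 = - 2^( - 4)*3^1 * 109^( - 1) * 571^1*1187^( - 1 )*1597^1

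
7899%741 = 489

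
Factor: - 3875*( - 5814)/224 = 11264625/112 = 2^ ( - 4 )*3^2*5^3*7^ (-1)*17^1 * 19^1*31^1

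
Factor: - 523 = -523^1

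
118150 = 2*59075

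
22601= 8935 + 13666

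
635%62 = 15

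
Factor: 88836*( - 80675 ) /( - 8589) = 341278300/409 = 2^2*5^2*11^1*409^( -1 ) * 461^1*673^1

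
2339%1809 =530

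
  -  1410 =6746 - 8156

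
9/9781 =9/9781 = 0.00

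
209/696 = 209/696 = 0.30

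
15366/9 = 5122/3 = 1707.33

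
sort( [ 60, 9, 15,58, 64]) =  [ 9, 15, 58 , 60, 64] 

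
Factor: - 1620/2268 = -5/7  =  - 5^1*7^( -1) 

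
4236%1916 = 404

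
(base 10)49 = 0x31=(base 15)34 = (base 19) 2b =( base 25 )1O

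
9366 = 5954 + 3412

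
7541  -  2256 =5285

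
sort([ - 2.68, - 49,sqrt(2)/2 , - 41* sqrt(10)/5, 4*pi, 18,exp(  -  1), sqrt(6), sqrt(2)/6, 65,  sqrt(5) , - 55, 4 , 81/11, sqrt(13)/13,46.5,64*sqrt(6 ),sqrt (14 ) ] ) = [- 55 , - 49 , - 41* sqrt(10 )/5,-2.68, sqrt(2) /6 , sqrt(13)/13,  exp(  -  1), sqrt( 2)/2, sqrt(5), sqrt( 6), sqrt(14), 4, 81/11, 4 * pi, 18, 46.5, 65, 64*sqrt( 6) ]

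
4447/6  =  4447/6=741.17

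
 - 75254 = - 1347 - 73907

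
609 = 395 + 214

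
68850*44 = 3029400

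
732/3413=732/3413  =  0.21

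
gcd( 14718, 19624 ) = 4906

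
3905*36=140580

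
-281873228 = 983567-282856795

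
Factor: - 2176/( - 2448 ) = 8/9 = 2^3*3^( - 2)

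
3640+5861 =9501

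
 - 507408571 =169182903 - 676591474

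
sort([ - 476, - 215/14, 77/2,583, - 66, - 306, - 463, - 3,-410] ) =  [ - 476, - 463, - 410, -306, - 66, - 215/14, - 3,77/2  ,  583]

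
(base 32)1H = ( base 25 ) 1O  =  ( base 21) 27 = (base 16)31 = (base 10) 49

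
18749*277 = 5193473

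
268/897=268/897 = 0.30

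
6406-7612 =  - 1206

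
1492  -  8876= - 7384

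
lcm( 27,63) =189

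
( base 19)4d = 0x59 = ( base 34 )2L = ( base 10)89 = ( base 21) 45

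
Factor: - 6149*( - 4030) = 2^1*5^1 *11^1*13^2*31^1*43^1 = 24780470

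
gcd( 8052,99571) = 1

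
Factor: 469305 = 3^2*5^1*10429^1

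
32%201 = 32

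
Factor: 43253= 7^1 *37^1*167^1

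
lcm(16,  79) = 1264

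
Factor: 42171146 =2^1*19^1*53^1*20939^1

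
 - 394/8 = - 50 + 3/4 = - 49.25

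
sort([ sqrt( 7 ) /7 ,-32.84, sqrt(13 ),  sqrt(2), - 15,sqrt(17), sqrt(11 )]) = [ - 32.84, - 15,sqrt( 7 ) /7, sqrt (2 ), sqrt(11),sqrt(13), sqrt(17 )] 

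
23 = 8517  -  8494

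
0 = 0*280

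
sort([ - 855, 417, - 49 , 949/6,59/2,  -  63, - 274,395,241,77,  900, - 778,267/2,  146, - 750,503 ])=[ - 855, - 778, - 750, - 274,-63, - 49,59/2,77, 267/2, 146,949/6,  241 , 395,417,503,900]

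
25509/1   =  25509=25509.00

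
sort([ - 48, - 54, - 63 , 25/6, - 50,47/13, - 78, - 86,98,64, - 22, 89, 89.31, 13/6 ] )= [ - 86, - 78 , -63, - 54, -50, - 48,-22,13/6, 47/13,25/6,  64, 89 , 89.31,98 ]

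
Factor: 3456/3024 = 8/7 = 2^3 * 7^( - 1) 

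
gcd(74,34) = 2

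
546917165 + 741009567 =1287926732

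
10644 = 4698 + 5946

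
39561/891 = 44+119/297=44.40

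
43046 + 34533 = 77579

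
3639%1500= 639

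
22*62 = 1364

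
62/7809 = 62/7809 = 0.01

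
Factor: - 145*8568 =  - 2^3*3^2*5^1*7^1*17^1 * 29^1  =  - 1242360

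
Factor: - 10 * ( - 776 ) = 2^4*5^1*97^1 = 7760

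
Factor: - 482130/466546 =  - 3^2*5^1 *11^1*479^( - 1 ) = - 495/479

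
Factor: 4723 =4723^1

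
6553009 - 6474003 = 79006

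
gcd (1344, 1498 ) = 14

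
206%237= 206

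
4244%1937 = 370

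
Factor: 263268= 2^2*3^2*71^1*103^1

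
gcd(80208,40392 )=72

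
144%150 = 144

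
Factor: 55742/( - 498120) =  - 47/420 = - 2^( - 2 )*3^( - 1)*5^ ( - 1 )*7^( - 1 )*47^1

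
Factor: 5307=3^1*29^1*61^1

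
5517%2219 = 1079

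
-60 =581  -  641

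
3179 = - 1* ( - 3179)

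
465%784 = 465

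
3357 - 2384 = 973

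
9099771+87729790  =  96829561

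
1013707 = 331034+682673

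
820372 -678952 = 141420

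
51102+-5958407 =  -5907305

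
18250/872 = 9125/436 =20.93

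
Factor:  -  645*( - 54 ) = 2^1 * 3^4*5^1*43^1 = 34830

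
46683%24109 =22574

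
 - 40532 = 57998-98530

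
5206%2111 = 984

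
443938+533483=977421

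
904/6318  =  452/3159=0.14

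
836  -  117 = 719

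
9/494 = 9/494=0.02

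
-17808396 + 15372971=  - 2435425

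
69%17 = 1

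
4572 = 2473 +2099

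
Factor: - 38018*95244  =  -2^3*3^1*7937^1 * 19009^1= -3620986392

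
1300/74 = 17 + 21/37= 17.57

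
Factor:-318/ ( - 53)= 2^1*3^1 = 6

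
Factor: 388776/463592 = 291/347 = 3^1*97^1*347^( - 1) 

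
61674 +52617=114291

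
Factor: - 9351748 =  - 2^2 * 7^2*47713^1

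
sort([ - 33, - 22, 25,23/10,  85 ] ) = [ - 33, - 22,23/10,25,  85 ] 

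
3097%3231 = 3097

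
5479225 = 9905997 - 4426772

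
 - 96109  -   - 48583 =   -  47526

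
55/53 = 55/53 = 1.04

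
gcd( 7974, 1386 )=18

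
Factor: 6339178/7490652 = 3169589/3745326 = 2^( - 1)*3^ ( - 1 )*13^ ( - 1 ) * 229^1*13841^1*48017^(-1 )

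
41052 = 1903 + 39149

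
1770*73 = 129210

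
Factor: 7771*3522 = 27369462 =2^1*3^1* 19^1*409^1 * 587^1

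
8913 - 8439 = 474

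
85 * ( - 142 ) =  - 12070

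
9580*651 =6236580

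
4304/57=75+29/57 = 75.51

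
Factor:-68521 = - 68521^1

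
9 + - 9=0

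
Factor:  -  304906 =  - 2^1 *7^1*29^1*751^1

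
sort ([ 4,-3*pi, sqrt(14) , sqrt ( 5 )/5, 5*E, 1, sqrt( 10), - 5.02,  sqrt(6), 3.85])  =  [  -  3*pi, - 5.02, sqrt( 5)/5, 1,sqrt( 6), sqrt( 10), sqrt(14),  3.85, 4,5*E ] 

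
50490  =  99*510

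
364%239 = 125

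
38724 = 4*9681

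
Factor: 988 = 2^2*13^1*19^1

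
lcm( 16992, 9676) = 696672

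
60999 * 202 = 12321798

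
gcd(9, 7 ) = 1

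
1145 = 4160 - 3015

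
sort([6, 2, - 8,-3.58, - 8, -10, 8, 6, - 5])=[ - 10, - 8, - 8, - 5,  -  3.58, 2,6, 6,8 ] 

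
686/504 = 49/36=1.36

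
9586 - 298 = 9288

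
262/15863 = 262/15863 = 0.02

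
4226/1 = 4226 = 4226.00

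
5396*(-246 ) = -1327416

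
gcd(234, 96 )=6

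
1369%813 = 556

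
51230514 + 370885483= 422115997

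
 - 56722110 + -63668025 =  - 120390135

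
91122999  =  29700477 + 61422522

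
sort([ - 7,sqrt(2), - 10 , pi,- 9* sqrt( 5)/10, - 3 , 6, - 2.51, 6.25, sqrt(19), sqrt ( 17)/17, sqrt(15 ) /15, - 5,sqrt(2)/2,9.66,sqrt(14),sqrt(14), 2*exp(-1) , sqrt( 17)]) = [ - 10,-7, - 5, - 3, - 2.51 , - 9*sqrt(5 ) /10, sqrt(17)/17,  sqrt( 15)/15,sqrt(2)/2, 2*exp( - 1 ) , sqrt(2 ) , pi, sqrt (14), sqrt(14),sqrt ( 17 ), sqrt( 19), 6, 6.25,  9.66] 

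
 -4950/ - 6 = 825/1 = 825.00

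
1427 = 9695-8268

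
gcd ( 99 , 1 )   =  1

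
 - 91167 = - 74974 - 16193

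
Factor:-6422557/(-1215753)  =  3^(  -  1)*7^( - 1 )*11^( - 1)*19^( - 1 )*277^( - 1)*6422557^1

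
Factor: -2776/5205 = -8/15= -2^3*3^(-1 )*5^(  -  1)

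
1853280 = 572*3240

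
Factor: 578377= 59^1*9803^1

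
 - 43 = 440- 483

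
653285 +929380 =1582665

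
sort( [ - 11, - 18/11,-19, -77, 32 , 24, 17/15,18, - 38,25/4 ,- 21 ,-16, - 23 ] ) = [ - 77, - 38, -23,  -  21,-19, - 16,-11,-18/11,17/15,25/4, 18,24,32 ] 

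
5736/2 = 2868 = 2868.00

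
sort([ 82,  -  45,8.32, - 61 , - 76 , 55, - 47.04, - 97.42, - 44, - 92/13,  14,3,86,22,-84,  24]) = [ - 97.42, - 84, - 76, - 61,- 47.04,-45,  -  44, - 92/13,3,8.32,14, 22,24,55,82,86]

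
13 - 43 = -30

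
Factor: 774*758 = 2^2*3^2*43^1 *379^1 =586692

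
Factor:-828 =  - 2^2*3^2*23^1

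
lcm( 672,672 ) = 672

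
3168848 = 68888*46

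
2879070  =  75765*38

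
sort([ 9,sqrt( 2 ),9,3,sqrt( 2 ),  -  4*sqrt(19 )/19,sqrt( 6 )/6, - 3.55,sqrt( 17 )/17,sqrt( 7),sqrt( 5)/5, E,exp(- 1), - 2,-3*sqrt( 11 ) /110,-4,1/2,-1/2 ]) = [  -  4,-3.55, - 2,-4*sqrt ( 19 )/19, - 1/2, - 3*sqrt ( 11) /110, sqrt( 17 )/17,exp(-1 ),sqrt (6)/6, sqrt( 5)/5, 1/2, sqrt( 2 ),sqrt(2 ),sqrt(7),  E , 3,9, 9] 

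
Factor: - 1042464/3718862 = -2^4*3^1*7^( - 1) *109^( - 1 )*2437^(- 1)*10859^1  =  - 521232/1859431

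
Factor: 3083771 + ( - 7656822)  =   - 4573051 = -7^1*17^1* 83^1*463^1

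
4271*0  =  0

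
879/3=293 = 293.00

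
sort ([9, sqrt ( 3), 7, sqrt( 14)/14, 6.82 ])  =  [sqrt ( 14 )/14, sqrt( 3), 6.82, 7,9 ] 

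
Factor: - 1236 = - 2^2* 3^1*103^1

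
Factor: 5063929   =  13^1*389533^1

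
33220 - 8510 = 24710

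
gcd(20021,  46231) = 1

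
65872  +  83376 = 149248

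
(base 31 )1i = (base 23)23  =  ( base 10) 49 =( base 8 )61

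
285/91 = 285/91 = 3.13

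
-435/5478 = - 145/1826= - 0.08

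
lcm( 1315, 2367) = 11835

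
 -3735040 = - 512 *7295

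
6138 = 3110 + 3028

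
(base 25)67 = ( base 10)157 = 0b10011101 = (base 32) 4T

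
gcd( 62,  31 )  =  31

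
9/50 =9/50 = 0.18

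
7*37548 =262836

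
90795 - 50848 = 39947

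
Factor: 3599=59^1* 61^1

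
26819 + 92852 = 119671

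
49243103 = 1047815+48195288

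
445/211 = 445/211 = 2.11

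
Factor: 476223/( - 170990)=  - 2^( - 1)*3^1*5^(- 1 )*11^1*14431^1*17099^ ( - 1 ) 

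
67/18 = 67/18 = 3.72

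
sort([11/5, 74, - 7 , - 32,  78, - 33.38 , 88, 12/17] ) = [ - 33.38, - 32, - 7,12/17, 11/5, 74 , 78 , 88] 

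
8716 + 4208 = 12924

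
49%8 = 1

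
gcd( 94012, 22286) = 2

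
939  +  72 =1011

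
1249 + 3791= 5040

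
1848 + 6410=8258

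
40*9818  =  392720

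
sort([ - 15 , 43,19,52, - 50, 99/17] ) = [- 50, - 15  ,  99/17,  19,43, 52 ] 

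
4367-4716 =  - 349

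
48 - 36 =12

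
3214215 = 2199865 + 1014350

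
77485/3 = 25828 + 1/3 = 25828.33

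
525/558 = 175/186=0.94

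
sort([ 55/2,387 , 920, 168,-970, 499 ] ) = [ - 970,  55/2,168, 387,499,920]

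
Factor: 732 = 2^2 * 3^1*61^1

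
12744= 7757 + 4987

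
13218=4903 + 8315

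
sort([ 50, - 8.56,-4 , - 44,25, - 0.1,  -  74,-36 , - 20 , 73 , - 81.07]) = [ -81.07 , - 74, - 44, - 36, - 20, - 8.56, - 4, - 0.1,25, 50,  73]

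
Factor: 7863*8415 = 3^3*5^1*11^1*17^1*2621^1 = 66167145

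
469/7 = 67=67.00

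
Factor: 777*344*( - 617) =-2^3*3^1 * 7^1*37^1 *43^1*617^1  =  - 164916696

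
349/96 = 349/96 = 3.64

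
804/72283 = 804/72283= 0.01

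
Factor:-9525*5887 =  - 56073675= -3^1*5^2*7^1*29^2*127^1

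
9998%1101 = 89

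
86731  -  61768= 24963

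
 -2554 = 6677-9231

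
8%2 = 0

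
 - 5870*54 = -316980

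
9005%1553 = 1240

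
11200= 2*5600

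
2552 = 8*319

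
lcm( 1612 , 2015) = 8060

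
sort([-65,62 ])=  [ - 65,  62 ]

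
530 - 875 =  - 345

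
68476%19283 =10627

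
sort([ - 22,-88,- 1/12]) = [- 88, - 22,-1/12 ]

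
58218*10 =582180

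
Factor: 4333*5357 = 23211881  =  7^1*11^1*487^1*619^1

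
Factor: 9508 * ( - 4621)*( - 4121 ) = 2^2*13^1*317^1*2377^1 * 4621^1 = 181062184628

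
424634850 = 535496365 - 110861515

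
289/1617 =289/1617 = 0.18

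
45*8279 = 372555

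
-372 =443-815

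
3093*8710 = 26940030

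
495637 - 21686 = 473951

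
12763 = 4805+7958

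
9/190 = 9/190 =0.05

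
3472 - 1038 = 2434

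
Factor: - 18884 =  - 2^2 * 4721^1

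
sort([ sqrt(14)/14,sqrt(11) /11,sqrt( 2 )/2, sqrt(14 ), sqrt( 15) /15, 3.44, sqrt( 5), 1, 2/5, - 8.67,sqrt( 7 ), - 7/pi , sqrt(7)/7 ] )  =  [ - 8.67, - 7/pi, sqrt(15 ) /15, sqrt( 14)/14, sqrt(11 )/11, sqrt( 7 )/7, 2/5, sqrt(2)/2, 1,sqrt( 5),  sqrt( 7 )  ,  3.44,  sqrt( 14)] 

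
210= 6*35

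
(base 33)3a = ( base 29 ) 3m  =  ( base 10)109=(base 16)6D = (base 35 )34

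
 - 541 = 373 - 914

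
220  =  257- 37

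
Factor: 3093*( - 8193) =-3^2*1031^1*2731^1 = -25340949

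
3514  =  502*7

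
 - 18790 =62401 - 81191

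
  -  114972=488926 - 603898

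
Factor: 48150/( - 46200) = -321/308 =-2^ ( - 2) *3^1*7^ ( - 1 )*11^(  -  1)*107^1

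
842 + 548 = 1390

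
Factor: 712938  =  2^1*3^1*31^1*3833^1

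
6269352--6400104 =12669456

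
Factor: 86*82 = 7052 = 2^2*41^1*43^1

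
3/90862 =3/90862 = 0.00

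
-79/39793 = -1 + 39714/39793 = -0.00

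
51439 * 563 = 28960157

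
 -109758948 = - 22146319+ - 87612629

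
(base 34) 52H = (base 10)5865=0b1011011101001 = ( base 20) ED5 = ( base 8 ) 13351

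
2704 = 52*52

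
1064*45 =47880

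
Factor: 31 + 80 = 111 = 3^1*37^1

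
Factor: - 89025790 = - 2^1*5^1*7^1 * 1271797^1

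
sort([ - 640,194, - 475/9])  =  [ - 640, - 475/9, 194 ] 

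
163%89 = 74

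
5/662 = 5/662 = 0.01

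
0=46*0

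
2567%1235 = 97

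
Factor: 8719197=3^1*59^1*49261^1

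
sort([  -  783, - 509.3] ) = [ - 783, - 509.3 ] 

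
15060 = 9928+5132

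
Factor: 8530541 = 8530541^1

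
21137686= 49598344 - 28460658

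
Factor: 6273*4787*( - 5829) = - 3^3*17^1*29^1*41^1*67^1 * 4787^1 = -175038172479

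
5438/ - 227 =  - 5438/227 = - 23.96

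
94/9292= 47/4646 = 0.01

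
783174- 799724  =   - 16550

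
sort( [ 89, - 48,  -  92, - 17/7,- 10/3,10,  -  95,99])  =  [ - 95, - 92,- 48, - 10/3, - 17/7, 10,89, 99] 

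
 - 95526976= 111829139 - 207356115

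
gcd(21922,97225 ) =1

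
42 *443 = 18606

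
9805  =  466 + 9339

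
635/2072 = 635/2072= 0.31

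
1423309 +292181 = 1715490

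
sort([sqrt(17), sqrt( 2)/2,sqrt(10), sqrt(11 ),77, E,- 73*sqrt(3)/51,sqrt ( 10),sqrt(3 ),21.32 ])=[ - 73*sqrt(3)/51,  sqrt(2)/2,sqrt(3),E,  sqrt(10),sqrt(10 ),sqrt(11 ),sqrt( 17 ),  21.32 , 77]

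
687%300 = 87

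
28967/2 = 14483 + 1/2=14483.50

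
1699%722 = 255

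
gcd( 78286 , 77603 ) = 1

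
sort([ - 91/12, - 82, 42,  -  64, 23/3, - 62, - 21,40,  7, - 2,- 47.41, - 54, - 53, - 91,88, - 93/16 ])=[ - 91, - 82, - 64,-62, -54, - 53, - 47.41, - 21,-91/12, - 93/16, - 2,  7,23/3, 40, 42, 88 ] 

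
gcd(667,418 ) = 1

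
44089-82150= - 38061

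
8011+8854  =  16865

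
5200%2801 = 2399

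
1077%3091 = 1077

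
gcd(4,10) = 2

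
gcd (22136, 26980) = 4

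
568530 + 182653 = 751183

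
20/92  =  5/23 = 0.22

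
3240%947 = 399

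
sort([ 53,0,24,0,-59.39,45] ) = [ -59.39, 0, 0, 24,45,53]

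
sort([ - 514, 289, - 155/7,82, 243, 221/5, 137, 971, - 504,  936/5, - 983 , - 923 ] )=[ - 983,-923,  -  514 , - 504, - 155/7,221/5,82, 137, 936/5, 243 , 289, 971] 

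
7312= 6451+861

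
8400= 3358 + 5042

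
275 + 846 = 1121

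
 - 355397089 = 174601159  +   - 529998248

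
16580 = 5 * 3316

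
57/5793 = 19/1931  =  0.01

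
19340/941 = 20 + 520/941  =  20.55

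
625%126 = 121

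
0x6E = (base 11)A0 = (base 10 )110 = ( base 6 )302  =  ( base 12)92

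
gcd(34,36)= 2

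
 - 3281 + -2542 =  - 5823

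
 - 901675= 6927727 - 7829402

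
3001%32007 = 3001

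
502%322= 180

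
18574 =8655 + 9919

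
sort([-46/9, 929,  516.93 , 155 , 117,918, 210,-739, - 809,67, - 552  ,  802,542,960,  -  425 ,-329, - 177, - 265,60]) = [ - 809, -739,-552, - 425, - 329, - 265, - 177,-46/9, 60,67, 117, 155,210, 516.93, 542,  802,918,929, 960 ]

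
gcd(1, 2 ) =1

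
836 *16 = 13376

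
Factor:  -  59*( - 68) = 2^2*17^1*59^1 = 4012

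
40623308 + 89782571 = 130405879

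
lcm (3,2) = 6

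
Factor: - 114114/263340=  - 13/30 = - 2^(-1)*3^(  -  1)*5^ ( - 1) * 13^1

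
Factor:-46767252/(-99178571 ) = 2^2*3^1*7^1*556753^1*99178571^( - 1)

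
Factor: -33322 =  - 2^1*16661^1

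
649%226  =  197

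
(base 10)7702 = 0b1111000010110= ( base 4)1320112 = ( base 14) 2B42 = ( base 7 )31312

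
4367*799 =3489233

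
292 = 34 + 258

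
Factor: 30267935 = 5^1 * 31^1*195277^1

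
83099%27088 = 1835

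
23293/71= 23293/71 = 328.07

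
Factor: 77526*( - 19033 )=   -2^1 *3^2*7^1 * 59^1*73^1 * 2719^1 =- 1475552358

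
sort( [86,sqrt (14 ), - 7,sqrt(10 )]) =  [ - 7, sqrt(10), sqrt( 14 ),86] 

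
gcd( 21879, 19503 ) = 99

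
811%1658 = 811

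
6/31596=1/5266 = 0.00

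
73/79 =73/79=0.92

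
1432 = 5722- 4290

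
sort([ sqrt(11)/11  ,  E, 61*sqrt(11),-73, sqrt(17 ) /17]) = [- 73, sqrt ( 17)/17 , sqrt( 11)/11,E,61*sqrt( 11 )]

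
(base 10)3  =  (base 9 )3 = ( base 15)3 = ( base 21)3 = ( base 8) 3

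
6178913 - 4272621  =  1906292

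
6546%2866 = 814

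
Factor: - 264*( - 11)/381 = 968/127 = 2^3 * 11^2*127^( - 1)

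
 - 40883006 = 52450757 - 93333763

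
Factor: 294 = 2^1*3^1 * 7^2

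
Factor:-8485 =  - 5^1*1697^1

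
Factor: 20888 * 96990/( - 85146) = -337654520/14191 =-2^3*5^1*7^1*23^( - 1 )*53^1 * 61^1*373^1*617^( - 1 )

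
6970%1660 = 330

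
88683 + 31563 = 120246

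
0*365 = 0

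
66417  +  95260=161677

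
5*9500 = 47500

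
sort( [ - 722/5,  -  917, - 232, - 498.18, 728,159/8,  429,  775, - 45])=[ - 917, - 498.18, - 232, - 722/5, - 45, 159/8, 429, 728, 775]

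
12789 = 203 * 63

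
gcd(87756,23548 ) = 4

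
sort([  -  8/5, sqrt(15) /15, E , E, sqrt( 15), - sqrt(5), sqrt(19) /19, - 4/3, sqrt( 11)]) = [ - sqrt( 5), - 8/5, - 4/3,sqrt (19)/19, sqrt(15 )/15,E, E,  sqrt( 11),sqrt( 15) ]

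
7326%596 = 174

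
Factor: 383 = 383^1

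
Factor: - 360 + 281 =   -  79 = - 79^1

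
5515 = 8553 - 3038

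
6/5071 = 6/5071=0.00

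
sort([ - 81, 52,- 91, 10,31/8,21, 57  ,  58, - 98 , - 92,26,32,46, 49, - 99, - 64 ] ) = [  -  99, - 98, - 92,-91, - 81, - 64, 31/8, 10,21,  26, 32,46, 49,  52, 57, 58] 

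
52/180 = 13/45=0.29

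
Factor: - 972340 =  -2^2*5^1*61^1*797^1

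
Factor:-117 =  - 3^2*13^1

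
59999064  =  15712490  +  44286574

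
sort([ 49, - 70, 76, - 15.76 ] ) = [ - 70, - 15.76, 49,76] 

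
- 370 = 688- 1058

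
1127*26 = 29302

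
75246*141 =10609686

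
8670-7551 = 1119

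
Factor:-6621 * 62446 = -413454966 = -2^1  *3^1*2207^1*31223^1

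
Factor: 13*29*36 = 2^2 * 3^2*13^1*29^1 = 13572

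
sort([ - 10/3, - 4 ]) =[ - 4 ,-10/3]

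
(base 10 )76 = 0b1001100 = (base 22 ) 3a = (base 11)6a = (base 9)84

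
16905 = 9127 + 7778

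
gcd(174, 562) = 2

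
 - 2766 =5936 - 8702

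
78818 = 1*78818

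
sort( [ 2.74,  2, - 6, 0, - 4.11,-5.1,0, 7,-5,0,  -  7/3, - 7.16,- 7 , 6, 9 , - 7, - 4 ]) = [ - 7.16, - 7, - 7,-6 , - 5.1, - 5, - 4.11,  -  4, - 7/3, 0, 0, 0,2,2.74,6, 7  ,  9]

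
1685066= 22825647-21140581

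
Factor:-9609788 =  - 2^2*29^1*37^1*2239^1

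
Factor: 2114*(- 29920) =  - 63250880 = - 2^6*5^1 * 7^1*11^1*17^1* 151^1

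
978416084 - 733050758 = 245365326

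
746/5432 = 373/2716 = 0.14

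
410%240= 170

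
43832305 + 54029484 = 97861789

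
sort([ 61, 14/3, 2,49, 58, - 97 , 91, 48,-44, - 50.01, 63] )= [ - 97, - 50.01, - 44, 2,14/3, 48, 49, 58, 61, 63, 91]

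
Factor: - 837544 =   -  2^3 * 104693^1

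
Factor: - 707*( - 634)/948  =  2^( - 1 )*3^( - 1 )*7^1*79^( - 1)*101^1 * 317^1 = 224119/474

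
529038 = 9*58782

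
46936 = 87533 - 40597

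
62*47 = 2914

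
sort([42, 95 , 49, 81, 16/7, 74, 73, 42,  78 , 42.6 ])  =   [ 16/7 , 42,42, 42.6, 49,73, 74,78,  81, 95]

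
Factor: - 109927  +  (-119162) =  - 229089 = -  3^1*7^1*10909^1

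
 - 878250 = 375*( - 2342 ) 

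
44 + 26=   70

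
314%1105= 314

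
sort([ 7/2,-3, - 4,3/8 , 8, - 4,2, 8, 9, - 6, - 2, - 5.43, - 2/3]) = [  -  6, - 5.43 , - 4, - 4, - 3,-2, - 2/3,3/8, 2, 7/2,  8, 8,9 ] 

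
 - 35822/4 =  - 8956+1/2  =  - 8955.50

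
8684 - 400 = 8284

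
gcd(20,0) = 20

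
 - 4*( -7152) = 28608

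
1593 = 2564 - 971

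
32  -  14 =18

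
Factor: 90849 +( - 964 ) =89885 = 5^1*17977^1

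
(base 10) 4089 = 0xFF9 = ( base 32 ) 3VP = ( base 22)89J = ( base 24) 729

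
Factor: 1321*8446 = 2^1*41^1*103^1*1321^1  =  11157166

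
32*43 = 1376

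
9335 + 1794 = 11129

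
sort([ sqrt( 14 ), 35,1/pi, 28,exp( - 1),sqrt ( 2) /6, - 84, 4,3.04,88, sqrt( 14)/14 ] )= [ - 84,sqrt(2 ) /6,sqrt (14)/14, 1/pi, exp( - 1 ),3.04 , sqrt( 14), 4, 28,35, 88]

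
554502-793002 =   -  238500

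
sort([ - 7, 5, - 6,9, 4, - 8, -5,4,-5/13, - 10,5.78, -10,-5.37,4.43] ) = [  -  10, - 10, - 8, - 7, - 6, - 5.37,  -  5, - 5/13,  4,4, 4.43 , 5, 5.78, 9 ]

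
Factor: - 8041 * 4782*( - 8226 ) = 316306662012 = 2^2*3^3*11^1*17^1*43^1*457^1 * 797^1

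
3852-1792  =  2060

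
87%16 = 7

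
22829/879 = 25 + 854/879  =  25.97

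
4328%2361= 1967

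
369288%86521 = 23204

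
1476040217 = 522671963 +953368254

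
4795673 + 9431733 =14227406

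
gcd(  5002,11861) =1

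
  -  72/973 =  - 72/973= - 0.07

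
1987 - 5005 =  - 3018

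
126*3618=455868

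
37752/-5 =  - 7551 + 3/5 = -7550.40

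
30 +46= 76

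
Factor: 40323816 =2^3*3^2 * 13^1*67^1* 643^1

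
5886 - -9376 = 15262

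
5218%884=798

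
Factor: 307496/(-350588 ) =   -  578/659= - 2^1*17^2*659^(-1)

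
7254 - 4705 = 2549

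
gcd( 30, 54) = 6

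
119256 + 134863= 254119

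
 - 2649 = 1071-3720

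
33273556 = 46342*718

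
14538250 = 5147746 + 9390504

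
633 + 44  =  677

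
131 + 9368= 9499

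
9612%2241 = 648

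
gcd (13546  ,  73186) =2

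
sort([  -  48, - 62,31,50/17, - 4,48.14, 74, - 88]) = [-88, - 62,-48, - 4 , 50/17,31, 48.14,74] 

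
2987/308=9 + 215/308=9.70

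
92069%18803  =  16857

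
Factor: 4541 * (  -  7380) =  - 2^2 * 3^2*5^1*19^1 * 41^1 * 239^1= - 33512580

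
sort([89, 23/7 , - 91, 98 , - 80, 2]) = [-91,  -  80 , 2, 23/7, 89 , 98]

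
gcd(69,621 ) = 69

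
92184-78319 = 13865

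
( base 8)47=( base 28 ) 1B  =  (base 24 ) 1f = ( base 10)39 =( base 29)1A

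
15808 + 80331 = 96139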